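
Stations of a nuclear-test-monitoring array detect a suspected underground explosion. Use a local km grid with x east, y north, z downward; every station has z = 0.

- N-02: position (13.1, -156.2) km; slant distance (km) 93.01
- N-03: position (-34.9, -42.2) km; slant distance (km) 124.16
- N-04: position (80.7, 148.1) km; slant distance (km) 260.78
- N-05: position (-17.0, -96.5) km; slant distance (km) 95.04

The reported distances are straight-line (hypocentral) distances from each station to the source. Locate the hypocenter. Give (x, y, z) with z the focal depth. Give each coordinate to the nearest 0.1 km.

Each station gives a sphere (x−x_i)² + (y−y_i)² + z² = d_i² (stations at z=0).
Subtracting the N-02 sphere from N-03 and N-04: z² cancels, leaving linear equations in x and y:
-96.0 x + 228.0 y = -28336.05
135.2 x + 608.6 y = -55479.30
Solving: x ≈ 51.496, y ≈ -102.599 km (keep extra digits for the depth step; rounded: 51.5, -102.6).
Then from the N-02 sphere: z² = 93.01² − (x − 13.1)² − (y + 156.2)² with x = 51.496, y = -102.599, so z ≈ 65.601 ≈ 65.6 km.

x ≈ 51.5 km, y ≈ -102.6 km, depth ≈ 65.6 km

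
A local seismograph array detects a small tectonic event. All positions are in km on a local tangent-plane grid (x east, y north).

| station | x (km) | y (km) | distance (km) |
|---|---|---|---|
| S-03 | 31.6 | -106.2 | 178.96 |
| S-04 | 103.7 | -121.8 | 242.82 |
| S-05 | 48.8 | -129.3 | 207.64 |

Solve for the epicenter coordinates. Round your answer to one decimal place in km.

Circle about each station: (x − 31.6)² + (y + 106.2)² = 178.96²; (x − 103.7)² + (y + 121.8)² = 242.82²; (x − 48.8)² + (y + 129.3)² = 207.64².
Subtracting the S-03 equation from the S-04 and S-05 equations removes the quadratic terms:
144.2 x − 31.2 y = -13622.94
34.4 x − 46.2 y = -4264.76
Solving the 2×2 system: x ≈ -88.8, y ≈ 26.2 km.

-88.8 km east, 26.2 km north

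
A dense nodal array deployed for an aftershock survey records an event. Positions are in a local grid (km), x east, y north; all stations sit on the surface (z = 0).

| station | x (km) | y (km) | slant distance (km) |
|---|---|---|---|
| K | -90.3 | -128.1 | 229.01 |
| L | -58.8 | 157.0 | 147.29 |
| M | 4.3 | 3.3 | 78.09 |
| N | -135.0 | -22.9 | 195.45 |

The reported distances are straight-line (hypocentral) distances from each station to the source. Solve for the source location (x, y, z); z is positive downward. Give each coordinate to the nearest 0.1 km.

Each station gives a sphere (x−x_i)² + (y−y_i)² + z² = d_i² (stations at z=0).
Subtracting the K sphere from L and M: z² cancels, leaving linear equations in x and y:
63.0 x + 570.2 y = 34293.98
189.2 x + 262.8 y = 21813.21
Solving: x ≈ 37.508, y ≈ 56.000 km (keep extra digits for the depth step; rounded: 37.5, 56.0).
Then from the K sphere: z² = 229.01² − (x + 90.3)² − (y + 128.1)² with x = 37.508, y = 56.000, so z ≈ 47.094 ≈ 47.1 km.
Check against N (with the unrounded solution): distance 195.45 ≈ 195.45 km. ✓

x ≈ 37.5 km, y ≈ 56.0 km, depth ≈ 47.1 km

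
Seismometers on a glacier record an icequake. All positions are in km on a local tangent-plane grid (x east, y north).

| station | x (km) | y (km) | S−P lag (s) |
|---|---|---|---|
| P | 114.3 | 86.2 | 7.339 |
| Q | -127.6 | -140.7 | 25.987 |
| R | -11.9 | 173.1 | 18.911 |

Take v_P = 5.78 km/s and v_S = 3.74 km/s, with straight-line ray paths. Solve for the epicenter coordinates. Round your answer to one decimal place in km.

Distance from S−P lag: d = Δt · v_P v_S / (v_P − v_S) = Δt · (5.78·3.74)/(5.78−3.74) ≈ 10.5967·Δt.
So d_P = 77.77, d_Q = 275.38, d_R = 200.39 km.
Circle about each station: (x − 114.3)² + (y − 86.2)² = 77.77²; (x + 127.6)² + (y + 140.7)² = 275.38²; (x + 11.9)² + (y − 173.1)² = 200.39².
Subtracting pairs of circle equations eliminates x²+y² and gives linear equations (the radical axes):
-483.8 x − 453.8 y = -54202.65
-252.4 x + 173.8 y = -24497.69
Solving the 2×2 system: x ≈ 103.4, y ≈ 9.2 km.

(103.4, 9.2)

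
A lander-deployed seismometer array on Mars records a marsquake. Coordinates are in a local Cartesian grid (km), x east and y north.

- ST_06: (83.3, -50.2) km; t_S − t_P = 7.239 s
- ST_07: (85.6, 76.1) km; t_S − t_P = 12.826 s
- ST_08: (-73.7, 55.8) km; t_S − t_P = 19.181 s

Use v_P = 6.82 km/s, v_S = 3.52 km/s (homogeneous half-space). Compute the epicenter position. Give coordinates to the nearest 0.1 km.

Distance from S−P lag: d = Δt · v_P v_S / (v_P − v_S) = Δt · (6.82·3.52)/(6.82−3.52) ≈ 7.2747·Δt.
So d_ST_06 = 52.66, d_ST_07 = 93.30, d_ST_08 = 139.54 km.
Circle about each station: (x − 83.3)² + (y + 50.2)² = 52.66²; (x − 85.6)² + (y − 76.1)² = 93.30²; (x + 73.7)² + (y − 55.8)² = 139.54².
Subtracting pairs of circle equations eliminates x²+y² and gives linear equations (the radical axes):
4.6 x + 252.6 y = -2272.17
-314.0 x + 212.0 y = -17611.94
Solving the 2×2 system: x ≈ 49.4, y ≈ -9.9 km.

x ≈ 49.4 km, y ≈ -9.9 km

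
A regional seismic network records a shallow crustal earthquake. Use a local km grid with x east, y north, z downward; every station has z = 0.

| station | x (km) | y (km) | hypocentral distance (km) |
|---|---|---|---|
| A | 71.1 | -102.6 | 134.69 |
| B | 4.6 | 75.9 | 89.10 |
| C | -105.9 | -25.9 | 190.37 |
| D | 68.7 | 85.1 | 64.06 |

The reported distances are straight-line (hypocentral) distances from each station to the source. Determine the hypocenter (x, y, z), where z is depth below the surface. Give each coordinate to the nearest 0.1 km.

x ≈ 74.0 km, y ≈ 28.7 km, depth ≈ 29.9 km

Each station gives a sphere (x−x_i)² + (y−y_i)² + z² = d_i² (stations at z=0).
Subtracting the A sphere from B and C: z² cancels, leaving linear equations in x and y:
-133.0 x + 357.0 y = 402.59
-354.0 x + 153.4 y = -21795.69
Solving: x ≈ 74.006, y ≈ 28.698 km (keep extra digits for the depth step; rounded: 74.0, 28.7).
Then from the A sphere: z² = 134.69² − (x − 71.1)² − (y + 102.6)² with x = 74.006, y = 28.698, so z ≈ 29.896 ≈ 29.9 km.
Check against D (with the unrounded solution): distance 64.05 ≈ 64.06 km. ✓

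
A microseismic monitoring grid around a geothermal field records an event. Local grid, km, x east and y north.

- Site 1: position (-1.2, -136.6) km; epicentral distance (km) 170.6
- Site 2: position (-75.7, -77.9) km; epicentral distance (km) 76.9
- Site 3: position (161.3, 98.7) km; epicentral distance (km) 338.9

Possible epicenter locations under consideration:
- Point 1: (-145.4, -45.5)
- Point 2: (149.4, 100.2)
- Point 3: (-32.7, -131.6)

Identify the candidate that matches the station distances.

Point 1

For each candidate, compare |candidate − station| to the reported distance:
Point 1: residuals Site 1 0.0, Site 2 0.0, Site 3 0.0 → max 0.0 km
Point 2: residuals Site 1 110.0, Site 2 210.1, Site 3 326.9 → max 326.9 km
Point 3: residuals Site 1 138.7, Site 2 8.1, Site 3 37.8 → max 138.7 km
Only Point 1 has all residuals ≈ 0.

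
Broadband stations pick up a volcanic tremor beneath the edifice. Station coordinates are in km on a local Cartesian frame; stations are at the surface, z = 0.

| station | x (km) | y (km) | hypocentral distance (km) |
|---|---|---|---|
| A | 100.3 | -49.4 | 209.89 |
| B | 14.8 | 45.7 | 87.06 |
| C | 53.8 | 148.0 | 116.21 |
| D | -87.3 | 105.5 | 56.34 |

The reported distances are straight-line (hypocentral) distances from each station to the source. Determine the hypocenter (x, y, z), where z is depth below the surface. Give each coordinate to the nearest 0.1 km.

x ≈ -44.7 km, y ≈ 98.0 km, depth ≈ 36.1 km

Each station gives a sphere (x−x_i)² + (y−y_i)² + z² = d_i² (stations at z=0).
Subtracting the A sphere from B and C: z² cancels, leaving linear equations in x and y:
-171.0 x + 190.2 y = 26281.45
-93.0 x + 394.8 y = 42847.04
Solving: x ≈ -44.687, y ≈ 98.002 km (keep extra digits for the depth step; rounded: -44.7, 98.0).
Then from the A sphere: z² = 209.89² − (x − 100.3)² − (y + 49.4)² with x = -44.687, y = 98.002, so z ≈ 36.128 ≈ 36.1 km.
Check against D (with the unrounded solution): distance 56.37 ≈ 56.34 km. ✓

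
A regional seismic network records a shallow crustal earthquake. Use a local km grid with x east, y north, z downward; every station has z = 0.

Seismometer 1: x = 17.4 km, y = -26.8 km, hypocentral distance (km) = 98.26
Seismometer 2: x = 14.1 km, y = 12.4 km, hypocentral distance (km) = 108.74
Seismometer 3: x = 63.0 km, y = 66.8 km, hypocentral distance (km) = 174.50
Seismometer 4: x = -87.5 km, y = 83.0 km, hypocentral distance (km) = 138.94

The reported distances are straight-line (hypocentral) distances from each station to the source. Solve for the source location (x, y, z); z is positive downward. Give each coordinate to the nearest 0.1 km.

(-61.8, -41.4, 56.3)

Each station gives a sphere (x−x_i)² + (y−y_i)² + z² = d_i² (stations at z=0).
Subtracting the Seismometer 1 sphere from Seismometer 2 and Seismometer 3: z² cancels, leaving linear equations in x and y:
-6.6 x + 78.4 y = -2837.79
91.2 x + 187.2 y = -13384.98
Solving: x ≈ -61.790, y ≈ -41.398 km (keep extra digits for the depth step; rounded: -61.8, -41.4).
Then from the Seismometer 1 sphere: z² = 98.26² − (x − 17.4)² − (y + 26.8)² with x = -61.790, y = -41.398, so z ≈ 56.310 ≈ 56.3 km.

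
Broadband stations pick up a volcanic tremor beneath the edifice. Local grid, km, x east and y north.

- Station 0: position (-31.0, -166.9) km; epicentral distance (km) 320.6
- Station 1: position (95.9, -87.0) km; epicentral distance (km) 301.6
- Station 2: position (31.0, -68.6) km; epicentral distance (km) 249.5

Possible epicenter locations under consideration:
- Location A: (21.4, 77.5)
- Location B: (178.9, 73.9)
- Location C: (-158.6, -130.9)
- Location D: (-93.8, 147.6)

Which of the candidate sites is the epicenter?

For each candidate, compare |candidate − station| to the reported distance:
Location A: residuals Station 0 70.6, Station 1 121.0, Station 2 103.1 → max 121.0 km
Location B: residuals Station 0 1.2, Station 1 120.6, Station 2 44.1 → max 120.6 km
Location C: residuals Station 0 188.0, Station 1 43.3, Station 2 49.9 → max 188.0 km
Location D: residuals Station 0 0.1, Station 1 0.1, Station 2 0.1 → max 0.1 km
Only Location D has all residuals ≈ 0.

Location D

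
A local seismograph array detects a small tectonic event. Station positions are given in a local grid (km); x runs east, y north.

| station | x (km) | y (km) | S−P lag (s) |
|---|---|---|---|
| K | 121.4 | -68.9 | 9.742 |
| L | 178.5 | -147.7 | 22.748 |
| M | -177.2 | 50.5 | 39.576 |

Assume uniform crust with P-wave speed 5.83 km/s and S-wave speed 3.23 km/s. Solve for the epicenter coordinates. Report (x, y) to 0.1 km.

Distance from S−P lag: d = Δt · v_P v_S / (v_P − v_S) = Δt · (5.83·3.23)/(5.83−3.23) ≈ 7.2427·Δt.
So d_K = 70.56, d_L = 164.76, d_M = 286.64 km.
Circle about each station: (x − 121.4)² + (y + 68.9)² = 70.56²; (x − 178.5)² + (y + 147.7)² = 164.76²; (x + 177.2)² + (y − 50.5)² = 286.64².
Subtracting the K equation from the L and M equations removes the quadratic terms:
114.2 x − 157.6 y = 12025.23
-597.2 x + 238.8 y = -62718.86
Solving the 2×2 system: x ≈ 104.9, y ≈ -0.3 km.

(104.9, -0.3)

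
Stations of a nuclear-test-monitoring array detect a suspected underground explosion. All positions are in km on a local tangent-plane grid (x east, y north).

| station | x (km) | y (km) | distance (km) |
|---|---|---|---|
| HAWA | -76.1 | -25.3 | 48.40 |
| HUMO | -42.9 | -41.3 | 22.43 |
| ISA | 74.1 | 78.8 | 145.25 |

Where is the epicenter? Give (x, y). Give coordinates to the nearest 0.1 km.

Circle about each station: (x + 76.1)² + (y + 25.3)² = 48.40²; (x + 42.9)² + (y + 41.3)² = 22.43²; (x − 74.1)² + (y − 78.8)² = 145.25².
Subtracting the HAWA equation from the HUMO and ISA equations removes the quadratic terms:
66.4 x − 32.0 y = -1045.74
300.4 x + 208.2 y = -13486.05
Solving the 2×2 system: x ≈ -27.7, y ≈ -24.8 km.
Check against HAWA (with the unrounded x, y): √((x + 76.1)²+(y + 25.3)²) = 48.40 ≈ 48.40 km. ✓

x ≈ -27.7 km, y ≈ -24.8 km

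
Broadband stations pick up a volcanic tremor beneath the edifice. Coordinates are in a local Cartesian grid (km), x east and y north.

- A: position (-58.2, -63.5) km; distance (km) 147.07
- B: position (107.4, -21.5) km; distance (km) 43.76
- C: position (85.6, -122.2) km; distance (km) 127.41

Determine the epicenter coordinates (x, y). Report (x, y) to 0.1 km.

(72.2, 4.5)

Circle about each station: (x + 58.2)² + (y + 63.5)² = 147.07²; (x − 107.4)² + (y + 21.5)² = 43.76²; (x − 85.6)² + (y + 122.2)² = 127.41².
Subtracting the A equation from the B and C equations removes the quadratic terms:
331.2 x + 84.0 y = 24292.17
287.6 x − 117.4 y = 20236.99
Solving the 2×2 system: x ≈ 72.2, y ≈ 4.5 km.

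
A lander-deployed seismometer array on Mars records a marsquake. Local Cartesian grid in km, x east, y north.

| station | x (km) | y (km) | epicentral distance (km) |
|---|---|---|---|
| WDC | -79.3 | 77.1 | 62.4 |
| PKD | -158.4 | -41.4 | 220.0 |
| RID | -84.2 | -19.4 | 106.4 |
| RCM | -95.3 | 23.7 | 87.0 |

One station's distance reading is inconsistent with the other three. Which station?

PKD

Solve using three stations at a time. Using WDC, RID, RCM (subtract circle equations pairwise → linear system) gives (x, y) ≈ (-18.2, 64.1).
Distances from that point to each station vs reported:
  WDC: calculated 62.5 vs reported 62.4 → residual 0.1 km
  PKD: calculated 175.5 vs reported 220.0 → residual 44.5 km
  RID: calculated 106.4 vs reported 106.4 → residual 0.0 km
  RCM: calculated 87.1 vs reported 87.0 → residual 0.1 km
WDC, RID, RCM are mutually consistent (residuals ≈ 0); PKD is off by 44.5 km.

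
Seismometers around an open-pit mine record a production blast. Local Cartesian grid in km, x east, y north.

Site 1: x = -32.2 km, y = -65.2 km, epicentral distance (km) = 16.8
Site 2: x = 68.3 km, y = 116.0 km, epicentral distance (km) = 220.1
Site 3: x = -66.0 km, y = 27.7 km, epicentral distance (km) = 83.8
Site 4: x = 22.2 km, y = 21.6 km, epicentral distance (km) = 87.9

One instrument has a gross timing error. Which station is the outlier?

Solve using three stations at a time. Using Site 1, Site 3, Site 4 (subtract circle equations pairwise → linear system) gives (x, y) ≈ (-30.9, -48.4).
Distances from that point to each station vs reported:
  Site 1: calculated 16.8 vs reported 16.8 → residual 0.0 km
  Site 2: calculated 192.1 vs reported 220.1 → residual 28.0 km
  Site 3: calculated 83.8 vs reported 83.8 → residual 0.0 km
  Site 4: calculated 87.9 vs reported 87.9 → residual 0.0 km
Site 1, Site 3, Site 4 are mutually consistent (residuals ≈ 0); Site 2 is off by 28.0 km.

Site 2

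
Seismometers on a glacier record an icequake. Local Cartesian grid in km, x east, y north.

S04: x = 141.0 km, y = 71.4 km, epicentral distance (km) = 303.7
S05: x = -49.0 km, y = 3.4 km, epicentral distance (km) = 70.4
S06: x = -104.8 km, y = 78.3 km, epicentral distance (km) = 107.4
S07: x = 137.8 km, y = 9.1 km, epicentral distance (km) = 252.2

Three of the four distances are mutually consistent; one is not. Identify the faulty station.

Solve using three stations at a time. Using S05, S06, S07 (subtract circle equations pairwise → linear system) gives (x, y) ≈ (-111.5, -28.9).
Distances from that point to each station vs reported:
  S04: calculated 271.7 vs reported 303.7 → residual 32.0 km
  S05: calculated 70.3 vs reported 70.4 → residual 0.1 km
  S06: calculated 107.4 vs reported 107.4 → residual 0.0 km
  S07: calculated 252.2 vs reported 252.2 → residual 0.0 km
S05, S06, S07 are mutually consistent (residuals ≈ 0); S04 is off by 32.0 km.

S04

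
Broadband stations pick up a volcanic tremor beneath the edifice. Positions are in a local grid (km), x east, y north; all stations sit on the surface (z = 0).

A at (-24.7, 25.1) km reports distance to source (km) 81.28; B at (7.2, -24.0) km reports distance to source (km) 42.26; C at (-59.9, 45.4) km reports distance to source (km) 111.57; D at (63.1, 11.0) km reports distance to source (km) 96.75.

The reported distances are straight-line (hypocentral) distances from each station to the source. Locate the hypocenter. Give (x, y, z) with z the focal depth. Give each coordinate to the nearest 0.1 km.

(-7.0, -47.4, 32.2)

Each station gives a sphere (x−x_i)² + (y−y_i)² + z² = d_i² (stations at z=0).
Subtracting the A sphere from B and C: z² cancels, leaving linear equations in x and y:
63.8 x − 98.2 y = 4208.27
-70.4 x + 40.6 y = -1432.36
Solving: x ≈ -6.986, y ≈ -47.393 km (keep extra digits for the depth step; rounded: -7.0, -47.4).
Then from the A sphere: z² = 81.28² − (x + 24.7)² − (y − 25.1)² with x = -6.986, y = -47.393, so z ≈ 32.209 ≈ 32.2 km.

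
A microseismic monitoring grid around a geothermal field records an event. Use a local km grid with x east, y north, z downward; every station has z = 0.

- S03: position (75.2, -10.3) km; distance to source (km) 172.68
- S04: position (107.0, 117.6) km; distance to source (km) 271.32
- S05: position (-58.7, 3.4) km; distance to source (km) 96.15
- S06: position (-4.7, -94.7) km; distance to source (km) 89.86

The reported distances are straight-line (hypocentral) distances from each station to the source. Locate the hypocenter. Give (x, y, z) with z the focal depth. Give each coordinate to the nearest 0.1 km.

(-76.0, -76.0, 51.4)

Each station gives a sphere (x−x_i)² + (y−y_i)² + z² = d_i² (stations at z=0).
Subtracting the S03 sphere from S04 and S05: z² cancels, leaving linear equations in x and y:
63.6 x + 255.8 y = -24278.53
-267.8 x + 27.4 y = 18269.68
Solving: x ≈ -75.999, y ≈ -76.016 km (keep extra digits for the depth step; rounded: -76.0, -76.0).
Then from the S03 sphere: z² = 172.68² − (x − 75.2)² − (y + 10.3)² with x = -75.999, y = -76.016, so z ≈ 51.368 ≈ 51.4 km.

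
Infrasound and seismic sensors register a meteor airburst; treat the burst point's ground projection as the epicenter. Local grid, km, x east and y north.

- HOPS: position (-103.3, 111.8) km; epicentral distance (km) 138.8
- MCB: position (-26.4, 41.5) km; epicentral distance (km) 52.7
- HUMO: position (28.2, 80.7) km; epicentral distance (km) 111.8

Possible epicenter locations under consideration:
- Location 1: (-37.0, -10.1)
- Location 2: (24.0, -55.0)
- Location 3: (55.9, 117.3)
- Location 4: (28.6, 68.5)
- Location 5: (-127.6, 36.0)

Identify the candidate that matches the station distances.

For each candidate, compare |candidate − station| to the reported distance:
Location 1: residuals HOPS 0.0, MCB 0.0, HUMO 0.0 → max 0.0 km
Location 2: residuals HOPS 71.0, MCB 56.2, HUMO 24.0 → max 71.0 km
Location 3: residuals HOPS 20.5, MCB 59.2, HUMO 65.9 → max 65.9 km
Location 4: residuals HOPS 0.0, MCB 8.6, HUMO 99.6 → max 99.6 km
Location 5: residuals HOPS 59.2, MCB 48.6, HUMO 50.3 → max 59.2 km
Only Location 1 has all residuals ≈ 0.

Location 1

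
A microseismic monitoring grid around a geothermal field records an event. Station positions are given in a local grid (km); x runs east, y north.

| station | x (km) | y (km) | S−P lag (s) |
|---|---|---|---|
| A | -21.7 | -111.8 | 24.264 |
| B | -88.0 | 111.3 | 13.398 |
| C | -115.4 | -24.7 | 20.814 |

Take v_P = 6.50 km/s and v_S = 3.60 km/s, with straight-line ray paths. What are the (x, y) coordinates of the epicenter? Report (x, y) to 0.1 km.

15.6 km east, 80.4 km north

Distance from S−P lag: d = Δt · v_P v_S / (v_P − v_S) = Δt · (6.50·3.60)/(6.50−3.60) ≈ 8.0690·Δt.
So d_A = 195.79, d_B = 108.11, d_C = 167.95 km.
Circle about each station: (x + 21.7)² + (y + 111.8)² = 195.79²; (x + 88.0)² + (y − 111.3)² = 108.11²; (x + 115.4)² + (y + 24.7)² = 167.95².
Subtracting the A equation from the B and C equations removes the quadratic terms:
-132.6 x + 446.2 y = 33807.51
-187.4 x + 174.2 y = 11083.64
Solving the 2×2 system: x ≈ 15.6, y ≈ 80.4 km.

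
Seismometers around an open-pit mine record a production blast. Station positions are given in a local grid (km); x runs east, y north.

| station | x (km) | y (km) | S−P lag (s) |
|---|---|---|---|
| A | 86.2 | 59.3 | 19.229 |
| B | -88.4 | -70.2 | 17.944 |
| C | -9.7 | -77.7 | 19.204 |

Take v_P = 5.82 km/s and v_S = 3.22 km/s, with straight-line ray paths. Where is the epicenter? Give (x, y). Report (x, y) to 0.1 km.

(-52.3, 54.0)

Distance from S−P lag: d = Δt · v_P v_S / (v_P − v_S) = Δt · (5.82·3.22)/(5.82−3.22) ≈ 7.2078·Δt.
So d_A = 138.60, d_B = 129.34, d_C = 138.42 km.
Circle about each station: (x − 86.2)² + (y − 59.3)² = 138.60²; (x + 88.4)² + (y + 70.2)² = 129.34²; (x + 9.7)² + (y + 77.7)² = 138.42².
Subtracting pairs of circle equations eliminates x²+y² and gives linear equations (the radical axes):
-349.2 x − 259.0 y = 4276.79
-191.8 x − 274.0 y = -4765.69
Solving the 2×2 system: x ≈ -52.3, y ≈ 54.0 km.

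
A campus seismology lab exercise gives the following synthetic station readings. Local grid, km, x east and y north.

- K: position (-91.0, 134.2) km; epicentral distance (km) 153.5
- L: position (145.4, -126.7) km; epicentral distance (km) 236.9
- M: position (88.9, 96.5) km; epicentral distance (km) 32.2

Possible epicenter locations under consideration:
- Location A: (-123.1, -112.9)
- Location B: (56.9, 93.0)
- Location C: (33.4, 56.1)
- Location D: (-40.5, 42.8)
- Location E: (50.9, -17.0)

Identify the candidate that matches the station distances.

Location B

For each candidate, compare |candidate − station| to the reported distance:
Location A: residuals K 95.7, L 32.0, M 265.8 → max 265.8 km
Location B: residuals K 0.0, L 0.0, M 0.0 → max 0.0 km
Location C: residuals K 6.6, L 22.5, M 36.4 → max 36.4 km
Location D: residuals K 49.1, L 14.7, M 107.9 → max 107.9 km
Location E: residuals K 53.9, L 92.1, M 87.5 → max 92.1 km
Only Location B has all residuals ≈ 0.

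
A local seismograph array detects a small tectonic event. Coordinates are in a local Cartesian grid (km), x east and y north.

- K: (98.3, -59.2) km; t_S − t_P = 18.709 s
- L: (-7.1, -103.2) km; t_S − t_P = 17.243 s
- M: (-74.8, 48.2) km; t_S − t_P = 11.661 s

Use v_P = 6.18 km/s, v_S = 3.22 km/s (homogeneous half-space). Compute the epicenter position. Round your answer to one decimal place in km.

Distance from S−P lag: d = Δt · v_P v_S / (v_P − v_S) = Δt · (6.18·3.22)/(6.18−3.22) ≈ 6.7228·Δt.
So d_K = 125.78, d_L = 115.92, d_M = 78.40 km.
Circle about each station: (x − 98.3)² + (y + 59.2)² = 125.78²; (x + 7.1)² + (y + 103.2)² = 115.92²; (x + 74.8)² + (y − 48.2)² = 78.40².
Subtracting pairs of circle equations eliminates x²+y² and gives linear equations (the radical axes):
-210.8 x − 88.0 y = -83.72
-346.2 x + 214.8 y = 4424.80
Solving the 2×2 system: x ≈ -4.9, y ≈ 12.7 km.
Check against K (with the unrounded x, y): √((x − 98.3)²+(y + 59.2)²) = 125.78 ≈ 125.78 km. ✓

(-4.9, 12.7)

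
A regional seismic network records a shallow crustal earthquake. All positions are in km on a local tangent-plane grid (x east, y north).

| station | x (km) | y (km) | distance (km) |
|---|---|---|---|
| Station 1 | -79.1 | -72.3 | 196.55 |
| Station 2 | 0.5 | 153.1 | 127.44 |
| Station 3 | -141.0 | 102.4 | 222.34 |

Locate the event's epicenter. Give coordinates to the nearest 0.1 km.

Circle about each station: (x + 79.1)² + (y + 72.3)² = 196.55²; (x − 0.5)² + (y − 153.1)² = 127.44²; (x + 141.0)² + (y − 102.4)² = 222.34².
Subtracting the Station 1 equation from the Station 2 and Station 3 equations removes the quadratic terms:
159.2 x + 450.8 y = 34346.71
-123.8 x + 349.4 y = 8079.49
Solving the 2×2 system: x ≈ 75.0, y ≈ 49.7 km.
Check against Station 1 (with the unrounded x, y): √((x + 79.1)²+(y + 72.3)²) = 196.55 ≈ 196.55 km. ✓

75.0 km east, 49.7 km north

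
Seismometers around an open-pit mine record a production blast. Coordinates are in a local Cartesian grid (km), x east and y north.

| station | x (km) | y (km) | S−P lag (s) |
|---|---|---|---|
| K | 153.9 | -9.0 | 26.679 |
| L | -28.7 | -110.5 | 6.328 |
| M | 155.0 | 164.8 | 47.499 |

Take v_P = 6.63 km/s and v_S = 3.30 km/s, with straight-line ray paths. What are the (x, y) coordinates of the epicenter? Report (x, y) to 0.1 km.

Distance from S−P lag: d = Δt · v_P v_S / (v_P − v_S) = Δt · (6.63·3.30)/(6.63−3.30) ≈ 6.5703·Δt.
So d_K = 175.29, d_L = 41.58, d_M = 312.08 km.
Circle about each station: (x − 153.9)² + (y + 9.0)² = 175.29²; (x + 28.7)² + (y + 110.5)² = 41.58²; (x − 155.0)² + (y − 164.8)² = 312.08².
Subtracting pairs of circle equations eliminates x²+y² and gives linear equations (the radical axes):
-365.2 x − 203.0 y = 18265.42
2.2 x + 347.6 y = -39249.51
Solving the 2×2 system: x ≈ 12.8, y ≈ -113.0 km.

x ≈ 12.8 km, y ≈ -113.0 km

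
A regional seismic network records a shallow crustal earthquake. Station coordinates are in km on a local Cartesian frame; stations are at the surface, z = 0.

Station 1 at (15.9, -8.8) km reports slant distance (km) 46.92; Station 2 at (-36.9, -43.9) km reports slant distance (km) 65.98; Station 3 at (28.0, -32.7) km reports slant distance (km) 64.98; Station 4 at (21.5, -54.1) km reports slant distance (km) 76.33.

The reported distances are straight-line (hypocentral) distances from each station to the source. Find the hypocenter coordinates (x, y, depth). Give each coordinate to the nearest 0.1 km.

Each station gives a sphere (x−x_i)² + (y−y_i)² + z² = d_i² (stations at z=0).
Subtracting the Station 1 sphere from Station 2 and Station 3: z² cancels, leaving linear equations in x and y:
-105.6 x − 70.2 y = 806.70
24.2 x − 47.8 y = -497.87
Solving: x ≈ -10.896, y ≈ 4.899 km (keep extra digits for the depth step; rounded: -10.9, 4.9).
Then from the Station 1 sphere: z² = 46.92² − (x − 15.9)² − (y + 8.8)² with x = -10.896, y = 4.899, so z ≈ 35.997 ≈ 36.0 km.

x ≈ -10.9 km, y ≈ 4.9 km, depth ≈ 36.0 km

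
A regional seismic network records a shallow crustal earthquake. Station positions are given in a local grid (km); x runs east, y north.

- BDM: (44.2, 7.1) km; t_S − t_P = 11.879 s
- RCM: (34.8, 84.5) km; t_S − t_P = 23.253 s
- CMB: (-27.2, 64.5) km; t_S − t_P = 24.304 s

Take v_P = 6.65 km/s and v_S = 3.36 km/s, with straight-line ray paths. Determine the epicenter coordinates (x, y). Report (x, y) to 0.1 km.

Distance from S−P lag: d = Δt · v_P v_S / (v_P − v_S) = Δt · (6.65·3.36)/(6.65−3.36) ≈ 6.7915·Δt.
So d_BDM = 80.68, d_RCM = 157.92, d_CMB = 165.06 km.
Circle about each station: (x − 44.2)² + (y − 7.1)² = 80.68²; (x − 34.8)² + (y − 84.5)² = 157.92²; (x + 27.2)² + (y − 64.5)² = 165.06².
Subtracting the BDM equation from the RCM and CMB equations removes the quadratic terms:
-18.8 x + 154.8 y = -12082.22
-142.8 x + 114.8 y = -17839.50
Solving the 2×2 system: x ≈ 68.9, y ≈ -69.7 km.
Check against BDM (with the unrounded x, y): √((x − 44.2)²+(y − 7.1)²) = 80.66 ≈ 80.68 km. ✓

x ≈ 68.9 km, y ≈ -69.7 km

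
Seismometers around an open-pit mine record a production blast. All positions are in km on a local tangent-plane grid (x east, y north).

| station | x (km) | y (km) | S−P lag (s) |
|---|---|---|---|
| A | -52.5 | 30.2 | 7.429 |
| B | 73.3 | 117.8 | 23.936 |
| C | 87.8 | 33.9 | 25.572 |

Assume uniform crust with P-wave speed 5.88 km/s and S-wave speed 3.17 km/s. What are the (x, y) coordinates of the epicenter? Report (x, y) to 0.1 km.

(-84.3, 70.2)

Distance from S−P lag: d = Δt · v_P v_S / (v_P − v_S) = Δt · (5.88·3.17)/(5.88−3.17) ≈ 6.8781·Δt.
So d_A = 51.10, d_B = 164.63, d_C = 175.89 km.
Circle about each station: (x + 52.5)² + (y − 30.2)² = 51.10²; (x − 73.3)² + (y − 117.8)² = 164.63²; (x − 87.8)² + (y − 33.9)² = 175.89².
Subtracting the A equation from the B and C equations removes the quadratic terms:
251.6 x + 175.2 y = -8910.39
280.6 x + 7.4 y = -23136.32
Solving the 2×2 system: x ≈ -84.3, y ≈ 70.2 km.
Check against A (with the unrounded x, y): √((x + 52.5)²+(y − 30.2)²) = 51.11 ≈ 51.10 km. ✓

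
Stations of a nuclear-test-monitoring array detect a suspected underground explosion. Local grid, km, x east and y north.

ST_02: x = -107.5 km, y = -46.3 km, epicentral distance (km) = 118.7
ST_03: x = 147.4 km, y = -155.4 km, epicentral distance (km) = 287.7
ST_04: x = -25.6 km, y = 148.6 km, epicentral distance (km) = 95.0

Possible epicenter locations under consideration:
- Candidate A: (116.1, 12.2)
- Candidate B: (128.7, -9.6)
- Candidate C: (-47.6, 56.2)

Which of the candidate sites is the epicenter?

Candidate C

For each candidate, compare |candidate − station| to the reported distance:
Candidate A: residuals ST_02 112.4, ST_03 117.2, ST_04 101.7 → max 117.2 km
Candidate B: residuals ST_02 120.3, ST_03 140.7, ST_04 126.0 → max 140.7 km
Candidate C: residuals ST_02 0.0, ST_03 0.0, ST_04 0.0 → max 0.0 km
Only Candidate C has all residuals ≈ 0.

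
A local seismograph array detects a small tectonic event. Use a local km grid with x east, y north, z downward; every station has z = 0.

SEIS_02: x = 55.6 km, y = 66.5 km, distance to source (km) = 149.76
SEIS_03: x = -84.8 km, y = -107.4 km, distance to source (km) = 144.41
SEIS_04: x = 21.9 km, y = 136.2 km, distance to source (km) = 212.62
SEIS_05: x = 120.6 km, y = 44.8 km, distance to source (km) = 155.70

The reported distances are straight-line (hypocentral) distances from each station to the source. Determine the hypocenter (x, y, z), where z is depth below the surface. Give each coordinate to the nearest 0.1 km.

Each station gives a sphere (x−x_i)² + (y−y_i)² + z² = d_i² (stations at z=0).
Subtracting the SEIS_02 sphere from SEIS_03 and SEIS_04: z² cancels, leaving linear equations in x and y:
-280.8 x − 347.8 y = 12786.00
-67.4 x + 139.4 y = -11262.77
Solving: x ≈ 34.111, y ≈ -64.302 km (keep extra digits for the depth step; rounded: 34.1, -64.3).
Then from the SEIS_02 sphere: z² = 149.76² − (x − 55.6)² − (y − 66.5)² with x = 34.111, y = -64.302, so z ≈ 69.693 ≈ 69.7 km.
Check against SEIS_05 (with the unrounded solution): distance 155.69 ≈ 155.70 km. ✓

x ≈ 34.1 km, y ≈ -64.3 km, depth ≈ 69.7 km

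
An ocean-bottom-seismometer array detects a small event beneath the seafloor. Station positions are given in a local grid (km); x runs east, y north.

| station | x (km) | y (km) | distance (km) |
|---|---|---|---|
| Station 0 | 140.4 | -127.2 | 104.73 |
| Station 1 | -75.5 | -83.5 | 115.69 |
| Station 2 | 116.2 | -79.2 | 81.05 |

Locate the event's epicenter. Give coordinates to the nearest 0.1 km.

(38.6, -102.6)

Circle about each station: (x − 140.4)² + (y + 127.2)² = 104.73²; (x + 75.5)² + (y + 83.5)² = 115.69²; (x − 116.2)² + (y + 79.2)² = 81.05².
Subtracting the Station 0 equation from the Station 1 and Station 2 equations removes the quadratic terms:
-431.8 x + 87.4 y = -25635.30
-48.4 x + 96.0 y = -11717.65
Solving the 2×2 system: x ≈ 38.6, y ≈ -102.6 km.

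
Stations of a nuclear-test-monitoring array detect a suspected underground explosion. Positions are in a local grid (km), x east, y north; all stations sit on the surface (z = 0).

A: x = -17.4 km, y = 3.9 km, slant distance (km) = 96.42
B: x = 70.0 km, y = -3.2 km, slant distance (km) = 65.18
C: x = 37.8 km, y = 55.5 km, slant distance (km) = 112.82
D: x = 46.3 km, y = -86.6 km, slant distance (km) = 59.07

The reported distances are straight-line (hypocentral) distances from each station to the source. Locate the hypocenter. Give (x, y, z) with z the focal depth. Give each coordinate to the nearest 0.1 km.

(51.3, -47.5, 44.0)

Each station gives a sphere (x−x_i)² + (y−y_i)² + z² = d_i² (stations at z=0).
Subtracting the A sphere from B and C: z² cancels, leaving linear equations in x and y:
174.8 x − 14.2 y = 9640.65
110.4 x + 103.2 y = 759.58
Solving: x ≈ 51.293, y ≈ -47.511 km (keep extra digits for the depth step; rounded: 51.3, -47.5).
Then from the A sphere: z² = 96.42² − (x + 17.4)² − (y − 3.9)² with x = 51.293, y = -47.511, so z ≈ 43.989 ≈ 44.0 km.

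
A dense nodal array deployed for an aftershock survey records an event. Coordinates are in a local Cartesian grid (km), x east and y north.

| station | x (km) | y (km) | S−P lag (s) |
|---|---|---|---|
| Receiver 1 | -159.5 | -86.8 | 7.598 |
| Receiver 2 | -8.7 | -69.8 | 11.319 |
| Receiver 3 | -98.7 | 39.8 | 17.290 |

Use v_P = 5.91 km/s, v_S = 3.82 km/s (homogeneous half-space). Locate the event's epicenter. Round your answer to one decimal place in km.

Distance from S−P lag: d = Δt · v_P v_S / (v_P − v_S) = Δt · (5.91·3.82)/(5.91−3.82) ≈ 10.8020·Δt.
So d_Receiver 1 = 82.07, d_Receiver 2 = 122.27, d_Receiver 3 = 186.77 km.
Circle about each station: (x + 159.5)² + (y + 86.8)² = 82.07²; (x + 8.7)² + (y + 69.8)² = 122.27²; (x + 98.7)² + (y − 39.8)² = 186.77².
Subtracting pairs of circle equations eliminates x²+y² and gives linear equations (the radical axes):
301.6 x + 34.0 y = -36241.23
121.6 x + 253.2 y = -49796.31
Solving the 2×2 system: x ≈ -103.6, y ≈ -146.9 km.
Check against Receiver 1 (with the unrounded x, y): √((x + 159.5)²+(y + 86.8)²) = 82.09 ≈ 82.07 km. ✓

(-103.6, -146.9)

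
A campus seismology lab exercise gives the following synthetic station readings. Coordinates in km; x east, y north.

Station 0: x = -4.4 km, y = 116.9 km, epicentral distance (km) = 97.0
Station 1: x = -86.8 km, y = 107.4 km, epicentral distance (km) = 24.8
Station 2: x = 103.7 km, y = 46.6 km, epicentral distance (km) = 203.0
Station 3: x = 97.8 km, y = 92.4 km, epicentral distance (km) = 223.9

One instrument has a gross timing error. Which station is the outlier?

Solve using three stations at a time. Using Station 0, Station 1, Station 2 (subtract circle equations pairwise → linear system) gives (x, y) ≈ (-95.8, 84.3).
Distances from that point to each station vs reported:
  Station 0: calculated 97.0 vs reported 97.0 → residual 0.0 km
  Station 1: calculated 24.7 vs reported 24.8 → residual 0.1 km
  Station 2: calculated 203.0 vs reported 203.0 → residual 0.0 km
  Station 3: calculated 193.7 vs reported 223.9 → residual 30.2 km
Station 0, Station 1, Station 2 are mutually consistent (residuals ≈ 0); Station 3 is off by 30.2 km.

Station 3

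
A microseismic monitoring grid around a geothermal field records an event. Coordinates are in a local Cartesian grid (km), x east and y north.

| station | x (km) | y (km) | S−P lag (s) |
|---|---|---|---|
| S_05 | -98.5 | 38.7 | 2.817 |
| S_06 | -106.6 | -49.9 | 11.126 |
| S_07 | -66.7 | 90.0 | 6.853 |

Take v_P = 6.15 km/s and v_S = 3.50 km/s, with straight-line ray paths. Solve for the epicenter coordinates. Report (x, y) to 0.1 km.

Distance from S−P lag: d = Δt · v_P v_S / (v_P − v_S) = Δt · (6.15·3.50)/(6.15−3.50) ≈ 8.1226·Δt.
So d_S_05 = 22.88, d_S_06 = 90.37, d_S_07 = 55.66 km.
Circle about each station: (x + 98.5)² + (y − 38.7)² = 22.88²; (x + 106.6)² + (y + 49.9)² = 90.37²; (x + 66.7)² + (y − 90.0)² = 55.66².
Subtracting pairs of circle equations eliminates x²+y² and gives linear equations (the radical axes):
-16.2 x − 177.2 y = -4989.61
63.6 x + 102.6 y = -1225.59
Solving the 2×2 system: x ≈ -75.9, y ≈ 35.1 km.
Check against S_05 (with the unrounded x, y): √((x + 98.5)²+(y − 38.7)²) = 22.90 ≈ 22.88 km. ✓

-75.9 km east, 35.1 km north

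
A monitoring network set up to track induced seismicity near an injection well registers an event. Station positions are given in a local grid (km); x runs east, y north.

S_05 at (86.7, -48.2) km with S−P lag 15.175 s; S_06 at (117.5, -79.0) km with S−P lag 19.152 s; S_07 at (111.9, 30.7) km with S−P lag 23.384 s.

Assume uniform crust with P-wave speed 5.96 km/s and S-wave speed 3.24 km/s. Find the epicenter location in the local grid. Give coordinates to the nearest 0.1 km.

-18.3 km east, -72.3 km north

Distance from S−P lag: d = Δt · v_P v_S / (v_P − v_S) = Δt · (5.96·3.24)/(5.96−3.24) ≈ 7.0994·Δt.
So d_S_05 = 107.73, d_S_06 = 135.97, d_S_07 = 166.01 km.
Circle about each station: (x − 86.7)² + (y + 48.2)² = 107.73²; (x − 117.5)² + (y + 79.0)² = 135.97²; (x − 111.9)² + (y − 30.7)² = 166.01².
Subtracting the S_05 equation from the S_06 and S_07 equations removes the quadratic terms:
61.6 x − 61.6 y = 3325.03
50.4 x + 157.8 y = -12329.60
Solving the 2×2 system: x ≈ -18.3, y ≈ -72.3 km.
Check against S_05 (with the unrounded x, y): √((x − 86.7)²+(y + 48.2)²) = 107.74 ≈ 107.73 km. ✓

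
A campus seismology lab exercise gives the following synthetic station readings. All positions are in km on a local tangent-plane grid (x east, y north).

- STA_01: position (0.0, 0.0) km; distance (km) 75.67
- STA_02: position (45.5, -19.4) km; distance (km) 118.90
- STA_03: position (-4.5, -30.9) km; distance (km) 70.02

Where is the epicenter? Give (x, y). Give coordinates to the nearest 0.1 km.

Circle about each station: x² + y² = 75.67²; (x − 45.5)² + (y + 19.4)² = 118.90²; (x + 4.5)² + (y + 30.9)² = 70.02².
Subtracting the STA_01 equation from the STA_02 and STA_03 equations removes the quadratic terms:
91.0 x − 38.8 y = -5964.65
-9.0 x − 61.8 y = 1798.21
Solving the 2×2 system: x ≈ -73.4, y ≈ -18.4 km.
Check against STA_01 (with the unrounded x, y): √(x²+y²) = 75.67 ≈ 75.67 km. ✓

x ≈ -73.4 km, y ≈ -18.4 km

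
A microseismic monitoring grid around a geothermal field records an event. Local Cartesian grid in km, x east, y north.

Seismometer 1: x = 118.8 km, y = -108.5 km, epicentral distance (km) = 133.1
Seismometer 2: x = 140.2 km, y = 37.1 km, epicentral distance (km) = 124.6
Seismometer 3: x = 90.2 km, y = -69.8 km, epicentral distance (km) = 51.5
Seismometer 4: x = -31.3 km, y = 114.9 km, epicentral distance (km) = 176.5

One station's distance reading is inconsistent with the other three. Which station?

Solve using three stations at a time. Using Seismometer 2, Seismometer 3, Seismometer 4 (subtract circle equations pairwise → linear system) gives (x, y) ≈ (45.6, -44.0).
Distances from that point to each station vs reported:
  Seismometer 1: calculated 97.6 vs reported 133.1 → residual 35.5 km
  Seismometer 2: calculated 124.6 vs reported 124.6 → residual 0.0 km
  Seismometer 3: calculated 51.5 vs reported 51.5 → residual 0.0 km
  Seismometer 4: calculated 176.5 vs reported 176.5 → residual 0.0 km
Seismometer 2, Seismometer 3, Seismometer 4 are mutually consistent (residuals ≈ 0); Seismometer 1 is off by 35.5 km.

Seismometer 1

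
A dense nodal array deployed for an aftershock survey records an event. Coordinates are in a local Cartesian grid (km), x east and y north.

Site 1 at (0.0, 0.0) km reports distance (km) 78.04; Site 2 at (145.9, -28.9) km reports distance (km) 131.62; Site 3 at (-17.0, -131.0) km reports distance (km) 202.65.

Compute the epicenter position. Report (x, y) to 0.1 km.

x ≈ 49.3 km, y ≈ 60.5 km

Circle about each station: x² + y² = 78.04²; (x − 145.9)² + (y + 28.9)² = 131.62²; (x + 17.0)² + (y + 131.0)² = 202.65².
Subtracting pairs of circle equations eliminates x²+y² and gives linear equations (the radical axes):
291.8 x − 57.8 y = 10888.44
-34.0 x − 262.0 y = -17526.78
Solving the 2×2 system: x ≈ 49.3, y ≈ 60.5 km.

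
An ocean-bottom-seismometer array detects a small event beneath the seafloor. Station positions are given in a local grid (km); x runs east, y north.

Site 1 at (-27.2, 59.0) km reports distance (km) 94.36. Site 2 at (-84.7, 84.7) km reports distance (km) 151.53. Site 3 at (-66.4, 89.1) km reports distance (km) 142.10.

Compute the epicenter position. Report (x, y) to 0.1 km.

Circle about each station: (x + 27.2)² + (y − 59.0)² = 94.36²; (x + 84.7)² + (y − 84.7)² = 151.53²; (x + 66.4)² + (y − 89.1)² = 142.10².
Subtracting the Site 1 equation from the Site 2 and Site 3 equations removes the quadratic terms:
-115.0 x + 51.4 y = -3930.19
-78.4 x + 60.2 y = -3161.67
Solving the 2×2 system: x ≈ 25.6, y ≈ -19.2 km.

x ≈ 25.6 km, y ≈ -19.2 km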